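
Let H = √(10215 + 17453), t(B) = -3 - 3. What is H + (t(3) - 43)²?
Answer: 2401 + 2*√6917 ≈ 2567.3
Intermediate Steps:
t(B) = -6
H = 2*√6917 (H = √27668 = 2*√6917 ≈ 166.34)
H + (t(3) - 43)² = 2*√6917 + (-6 - 43)² = 2*√6917 + (-49)² = 2*√6917 + 2401 = 2401 + 2*√6917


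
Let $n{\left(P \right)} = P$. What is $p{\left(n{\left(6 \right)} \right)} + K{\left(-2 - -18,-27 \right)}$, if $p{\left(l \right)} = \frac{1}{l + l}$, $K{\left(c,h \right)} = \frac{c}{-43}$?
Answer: $- \frac{149}{516} \approx -0.28876$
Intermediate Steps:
$K{\left(c,h \right)} = - \frac{c}{43}$ ($K{\left(c,h \right)} = c \left(- \frac{1}{43}\right) = - \frac{c}{43}$)
$p{\left(l \right)} = \frac{1}{2 l}$
$p{\left(n{\left(6 \right)} \right)} + K{\left(-2 - -18,-27 \right)} = \frac{1}{2 \cdot 6} - \frac{-2 - -18}{43} = \frac{1}{2} \cdot \frac{1}{6} - \frac{-2 + 18}{43} = \frac{1}{12} - \frac{16}{43} = - \frac{149}{516}$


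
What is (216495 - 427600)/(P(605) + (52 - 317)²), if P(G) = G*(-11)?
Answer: -42221/12714 ≈ -3.3208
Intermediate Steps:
P(G) = -11*G
(216495 - 427600)/(P(605) + (52 - 317)²) = (216495 - 427600)/(-11*605 + (52 - 317)²) = -211105/(-6655 + (-265)²) = -211105/(-6655 + 70225) = -211105/63570 = -211105*1/63570 = -42221/12714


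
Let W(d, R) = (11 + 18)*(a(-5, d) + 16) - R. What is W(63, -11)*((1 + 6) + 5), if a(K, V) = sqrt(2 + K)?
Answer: 5700 + 348*I*sqrt(3) ≈ 5700.0 + 602.75*I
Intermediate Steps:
W(d, R) = 464 - R + 29*I*sqrt(3) (W(d, R) = (11 + 18)*(sqrt(2 - 5) + 16) - R = 29*(sqrt(-3) + 16) - R = 29*(I*sqrt(3) + 16) - R = 29*(16 + I*sqrt(3)) - R = (464 + 29*I*sqrt(3)) - R = 464 - R + 29*I*sqrt(3))
W(63, -11)*((1 + 6) + 5) = (464 - 1*(-11) + 29*I*sqrt(3))*((1 + 6) + 5) = (464 + 11 + 29*I*sqrt(3))*(7 + 5) = (475 + 29*I*sqrt(3))*12 = 5700 + 348*I*sqrt(3)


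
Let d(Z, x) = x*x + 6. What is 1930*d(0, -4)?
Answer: 42460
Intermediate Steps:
d(Z, x) = 6 + x² (d(Z, x) = x² + 6 = 6 + x²)
1930*d(0, -4) = 1930*(6 + (-4)²) = 1930*(6 + 16) = 1930*22 = 42460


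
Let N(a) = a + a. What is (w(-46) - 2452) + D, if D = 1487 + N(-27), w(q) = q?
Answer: -1065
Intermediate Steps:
N(a) = 2*a
D = 1433 (D = 1487 + 2*(-27) = 1487 - 54 = 1433)
(w(-46) - 2452) + D = (-46 - 2452) + 1433 = -2498 + 1433 = -1065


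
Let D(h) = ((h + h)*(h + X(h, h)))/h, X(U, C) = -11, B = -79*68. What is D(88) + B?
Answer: -5218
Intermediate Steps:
B = -5372
D(h) = -22 + 2*h (D(h) = ((h + h)*(h - 11))/h = ((2*h)*(-11 + h))/h = (2*h*(-11 + h))/h = -22 + 2*h)
D(88) + B = (-22 + 2*88) - 5372 = (-22 + 176) - 5372 = 154 - 5372 = -5218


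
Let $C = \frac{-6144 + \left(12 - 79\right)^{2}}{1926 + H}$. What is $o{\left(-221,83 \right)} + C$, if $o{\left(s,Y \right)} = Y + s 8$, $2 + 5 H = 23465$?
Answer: $- \frac{55769980}{33093} \approx -1685.3$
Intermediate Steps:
$H = \frac{23463}{5}$ ($H = - \frac{2}{5} + \frac{1}{5} \cdot 23465 = - \frac{2}{5} + 4693 = \frac{23463}{5} \approx 4692.6$)
$o{\left(s,Y \right)} = Y + 8 s$
$C = - \frac{8275}{33093}$ ($C = \frac{-6144 + \left(12 - 79\right)^{2}}{1926 + \frac{23463}{5}} = \frac{-6144 + \left(-67\right)^{2}}{\frac{33093}{5}} = \left(-6144 + 4489\right) \frac{5}{33093} = \left(-1655\right) \frac{5}{33093} = - \frac{8275}{33093} \approx -0.25005$)
$o{\left(-221,83 \right)} + C = \left(83 + 8 \left(-221\right)\right) - \frac{8275}{33093} = \left(83 - 1768\right) - \frac{8275}{33093} = -1685 - \frac{8275}{33093} = - \frac{55769980}{33093}$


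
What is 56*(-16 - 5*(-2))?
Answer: -336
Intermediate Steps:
56*(-16 - 5*(-2)) = 56*(-16 + 10) = 56*(-6) = -336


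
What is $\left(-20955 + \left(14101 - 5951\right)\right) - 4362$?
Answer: $-17167$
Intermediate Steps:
$\left(-20955 + \left(14101 - 5951\right)\right) - 4362 = \left(-20955 + 8150\right) - 4362 = -12805 - 4362 = -17167$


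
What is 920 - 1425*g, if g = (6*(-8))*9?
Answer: 616520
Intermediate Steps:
g = -432 (g = -48*9 = -432)
920 - 1425*g = 920 - 1425*(-432) = 920 + 615600 = 616520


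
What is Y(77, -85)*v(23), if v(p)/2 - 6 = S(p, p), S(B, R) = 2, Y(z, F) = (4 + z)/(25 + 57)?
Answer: 648/41 ≈ 15.805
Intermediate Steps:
Y(z, F) = 2/41 + z/82 (Y(z, F) = (4 + z)/82 = (4 + z)*(1/82) = 2/41 + z/82)
v(p) = 16 (v(p) = 12 + 2*2 = 12 + 4 = 16)
Y(77, -85)*v(23) = (2/41 + (1/82)*77)*16 = (2/41 + 77/82)*16 = (81/82)*16 = 648/41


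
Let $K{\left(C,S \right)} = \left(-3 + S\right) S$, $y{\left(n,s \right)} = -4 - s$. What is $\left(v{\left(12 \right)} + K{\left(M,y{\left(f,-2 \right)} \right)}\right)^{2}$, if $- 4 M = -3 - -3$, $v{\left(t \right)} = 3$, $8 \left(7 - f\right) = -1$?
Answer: $169$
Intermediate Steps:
$f = \frac{57}{8}$ ($f = 7 - - \frac{1}{8} = 7 + \frac{1}{8} = \frac{57}{8} \approx 7.125$)
$M = 0$ ($M = - \frac{-3 - -3}{4} = - \frac{-3 + 3}{4} = \left(- \frac{1}{4}\right) 0 = 0$)
$K{\left(C,S \right)} = S \left(-3 + S\right)$
$\left(v{\left(12 \right)} + K{\left(M,y{\left(f,-2 \right)} \right)}\right)^{2} = \left(3 + \left(-4 - -2\right) \left(-3 - 2\right)\right)^{2} = \left(3 + \left(-4 + 2\right) \left(-3 + \left(-4 + 2\right)\right)\right)^{2} = \left(3 - 2 \left(-3 - 2\right)\right)^{2} = \left(3 - -10\right)^{2} = \left(3 + 10\right)^{2} = 13^{2} = 169$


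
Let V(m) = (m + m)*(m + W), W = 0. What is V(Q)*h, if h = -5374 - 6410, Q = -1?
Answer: -23568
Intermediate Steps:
V(m) = 2*m**2 (V(m) = (m + m)*(m + 0) = (2*m)*m = 2*m**2)
h = -11784
V(Q)*h = (2*(-1)**2)*(-11784) = (2*1)*(-11784) = 2*(-11784) = -23568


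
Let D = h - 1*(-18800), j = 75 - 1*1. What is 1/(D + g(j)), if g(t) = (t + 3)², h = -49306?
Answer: -1/24577 ≈ -4.0688e-5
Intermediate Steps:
j = 74 (j = 75 - 1 = 74)
D = -30506 (D = -49306 - 1*(-18800) = -49306 + 18800 = -30506)
g(t) = (3 + t)²
1/(D + g(j)) = 1/(-30506 + (3 + 74)²) = 1/(-30506 + 77²) = 1/(-30506 + 5929) = 1/(-24577) = -1/24577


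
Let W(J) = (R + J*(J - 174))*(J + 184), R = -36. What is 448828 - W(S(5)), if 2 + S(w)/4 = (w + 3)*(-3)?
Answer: -1861252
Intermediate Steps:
S(w) = -44 - 12*w (S(w) = -8 + 4*((w + 3)*(-3)) = -8 + 4*((3 + w)*(-3)) = -8 + 4*(-9 - 3*w) = -8 + (-36 - 12*w) = -44 - 12*w)
W(J) = (-36 + J*(-174 + J))*(184 + J) (W(J) = (-36 + J*(J - 174))*(J + 184) = (-36 + J*(-174 + J))*(184 + J))
448828 - W(S(5)) = 448828 - (-6624 + (-44 - 12*5)³ - 32052*(-44 - 12*5) + 10*(-44 - 12*5)²) = 448828 - (-6624 + (-44 - 60)³ - 32052*(-44 - 60) + 10*(-44 - 60)²) = 448828 - (-6624 + (-104)³ - 32052*(-104) + 10*(-104)²) = 448828 - (-6624 - 1124864 + 3333408 + 10*10816) = 448828 - (-6624 - 1124864 + 3333408 + 108160) = 448828 - 1*2310080 = 448828 - 2310080 = -1861252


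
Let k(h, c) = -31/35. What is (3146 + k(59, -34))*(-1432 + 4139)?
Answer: 297983853/35 ≈ 8.5138e+6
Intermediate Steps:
k(h, c) = -31/35 (k(h, c) = -31*1/35 = -31/35)
(3146 + k(59, -34))*(-1432 + 4139) = (3146 - 31/35)*(-1432 + 4139) = (110079/35)*2707 = 297983853/35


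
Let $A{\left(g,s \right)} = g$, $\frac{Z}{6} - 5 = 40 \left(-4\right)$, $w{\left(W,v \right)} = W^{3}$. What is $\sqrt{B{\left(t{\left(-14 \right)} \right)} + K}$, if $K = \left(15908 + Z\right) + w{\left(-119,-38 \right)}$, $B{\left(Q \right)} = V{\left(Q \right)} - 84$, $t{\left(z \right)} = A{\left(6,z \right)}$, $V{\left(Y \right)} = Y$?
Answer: $i \sqrt{1670259} \approx 1292.4 i$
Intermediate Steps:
$Z = -930$ ($Z = 30 + 6 \cdot 40 \left(-4\right) = 30 + 6 \left(-160\right) = 30 - 960 = -930$)
$t{\left(z \right)} = 6$
$B{\left(Q \right)} = -84 + Q$ ($B{\left(Q \right)} = Q - 84 = -84 + Q$)
$K = -1670181$ ($K = \left(15908 - 930\right) + \left(-119\right)^{3} = 14978 - 1685159 = -1670181$)
$\sqrt{B{\left(t{\left(-14 \right)} \right)} + K} = \sqrt{\left(-84 + 6\right) - 1670181} = \sqrt{-78 - 1670181} = \sqrt{-1670259} = i \sqrt{1670259}$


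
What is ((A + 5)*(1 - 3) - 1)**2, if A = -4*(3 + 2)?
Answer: 841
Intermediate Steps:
A = -20 (A = -4*5 = -20)
((A + 5)*(1 - 3) - 1)**2 = ((-20 + 5)*(1 - 3) - 1)**2 = (-15*(-2) - 1)**2 = (30 - 1)**2 = 29**2 = 841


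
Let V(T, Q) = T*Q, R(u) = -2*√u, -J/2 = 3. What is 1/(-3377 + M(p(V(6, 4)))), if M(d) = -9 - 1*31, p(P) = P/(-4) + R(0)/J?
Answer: -1/3417 ≈ -0.00029265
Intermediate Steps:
J = -6 (J = -2*3 = -6)
V(T, Q) = Q*T
p(P) = -P/4 (p(P) = P/(-4) - 2*√0/(-6) = P*(-¼) - 2*0*(-⅙) = -P/4 + 0*(-⅙) = -P/4 + 0 = -P/4)
M(d) = -40 (M(d) = -9 - 31 = -40)
1/(-3377 + M(p(V(6, 4)))) = 1/(-3377 - 40) = 1/(-3417) = -1/3417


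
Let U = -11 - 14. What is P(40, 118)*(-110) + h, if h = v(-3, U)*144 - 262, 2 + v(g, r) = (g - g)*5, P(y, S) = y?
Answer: -4950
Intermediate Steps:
U = -25
v(g, r) = -2 (v(g, r) = -2 + (g - g)*5 = -2 + 0*5 = -2 + 0 = -2)
h = -550 (h = -2*144 - 262 = -288 - 262 = -550)
P(40, 118)*(-110) + h = 40*(-110) - 550 = -4400 - 550 = -4950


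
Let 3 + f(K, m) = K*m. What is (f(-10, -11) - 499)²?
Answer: 153664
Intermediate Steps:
f(K, m) = -3 + K*m
(f(-10, -11) - 499)² = ((-3 - 10*(-11)) - 499)² = ((-3 + 110) - 499)² = (107 - 499)² = (-392)² = 153664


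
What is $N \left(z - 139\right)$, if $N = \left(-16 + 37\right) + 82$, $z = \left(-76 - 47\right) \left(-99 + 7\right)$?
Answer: $1151231$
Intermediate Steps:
$z = 11316$ ($z = \left(-123\right) \left(-92\right) = 11316$)
$N = 103$ ($N = 21 + 82 = 103$)
$N \left(z - 139\right) = 103 \left(11316 - 139\right) = 103 \cdot 11177 = 1151231$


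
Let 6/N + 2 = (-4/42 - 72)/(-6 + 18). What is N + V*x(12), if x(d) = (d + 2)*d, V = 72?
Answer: 12204108/1009 ≈ 12095.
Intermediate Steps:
x(d) = d*(2 + d) (x(d) = (2 + d)*d = d*(2 + d))
N = -756/1009 (N = 6/(-2 + (-4/42 - 72)/(-6 + 18)) = 6/(-2 + (-4*1/42 - 72)/12) = 6/(-2 + (-2/21 - 72)*(1/12)) = 6/(-2 - 1514/21*1/12) = 6/(-2 - 757/126) = 6/(-1009/126) = 6*(-126/1009) = -756/1009 ≈ -0.74926)
N + V*x(12) = -756/1009 + 72*(12*(2 + 12)) = -756/1009 + 72*(12*14) = -756/1009 + 72*168 = -756/1009 + 12096 = 12204108/1009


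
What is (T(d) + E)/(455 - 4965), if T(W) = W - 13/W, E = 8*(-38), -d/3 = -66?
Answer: 21001/892980 ≈ 0.023518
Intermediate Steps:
d = 198 (d = -3*(-66) = 198)
E = -304
T(W) = W - 13/W
(T(d) + E)/(455 - 4965) = ((198 - 13/198) - 304)/(455 - 4965) = ((198 - 13*1/198) - 304)/(-4510) = ((198 - 13/198) - 304)*(-1/4510) = (39191/198 - 304)*(-1/4510) = -21001/198*(-1/4510) = 21001/892980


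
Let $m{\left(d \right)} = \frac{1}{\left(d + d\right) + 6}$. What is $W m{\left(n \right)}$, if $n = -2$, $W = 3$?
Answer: $\frac{3}{2} \approx 1.5$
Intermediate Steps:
$m{\left(d \right)} = \frac{1}{6 + 2 d}$ ($m{\left(d \right)} = \frac{1}{2 d + 6} = \frac{1}{6 + 2 d}$)
$W m{\left(n \right)} = 3 \frac{1}{2 \left(3 - 2\right)} = 3 \frac{1}{2 \cdot 1} = 3 \cdot \frac{1}{2} \cdot 1 = 3 \cdot \frac{1}{2} = \frac{3}{2}$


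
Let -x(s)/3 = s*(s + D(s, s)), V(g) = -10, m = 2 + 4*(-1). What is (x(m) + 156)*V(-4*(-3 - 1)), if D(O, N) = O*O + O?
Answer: -1560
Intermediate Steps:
m = -2 (m = 2 - 4 = -2)
D(O, N) = O + O² (D(O, N) = O² + O = O + O²)
x(s) = -3*s*(s + s*(1 + s))
(x(m) + 156)*V(-4*(-3 - 1)) = (-3*(-2)²*(2 - 2) + 156)*(-10) = (-3*4*0 + 156)*(-10) = (0 + 156)*(-10) = 156*(-10) = -1560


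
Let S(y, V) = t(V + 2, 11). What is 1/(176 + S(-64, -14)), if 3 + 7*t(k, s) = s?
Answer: 7/1240 ≈ 0.0056452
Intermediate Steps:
t(k, s) = -3/7 + s/7
S(y, V) = 8/7 (S(y, V) = -3/7 + (⅐)*11 = -3/7 + 11/7 = 8/7)
1/(176 + S(-64, -14)) = 1/(176 + 8/7) = 1/(1240/7) = 7/1240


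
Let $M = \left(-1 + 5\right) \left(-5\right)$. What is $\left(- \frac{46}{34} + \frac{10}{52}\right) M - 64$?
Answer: $- \frac{9014}{221} \approx -40.787$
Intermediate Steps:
$M = -20$ ($M = 4 \left(-5\right) = -20$)
$\left(- \frac{46}{34} + \frac{10}{52}\right) M - 64 = \left(- \frac{46}{34} + \frac{10}{52}\right) \left(-20\right) - 64 = \left(\left(-46\right) \frac{1}{34} + 10 \cdot \frac{1}{52}\right) \left(-20\right) - 64 = \left(- \frac{23}{17} + \frac{5}{26}\right) \left(-20\right) - 64 = \left(- \frac{513}{442}\right) \left(-20\right) - 64 = \frac{5130}{221} - 64 = - \frac{9014}{221}$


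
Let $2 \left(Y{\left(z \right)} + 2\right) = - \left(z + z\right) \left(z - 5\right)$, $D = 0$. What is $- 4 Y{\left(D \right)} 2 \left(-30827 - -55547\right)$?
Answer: $395520$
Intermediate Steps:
$Y{\left(z \right)} = -2 - z \left(-5 + z\right)$ ($Y{\left(z \right)} = -2 + \frac{\left(-1\right) \left(z + z\right) \left(z - 5\right)}{2} = -2 + \frac{\left(-1\right) 2 z \left(-5 + z\right)}{2} = -2 + \frac{\left(-2\right) z \left(-5 + z\right)}{2} = -2 - z \left(-5 + z\right)$)
$- 4 Y{\left(D \right)} 2 \left(-30827 - -55547\right) = - 4 \left(-2 - 0^{2} + 5 \cdot 0\right) 2 \left(-30827 - -55547\right) = - 4 \left(-2 - 0 + 0\right) 2 \left(-30827 + 55547\right) = - 4 \left(-2 + 0 + 0\right) 2 \cdot 24720 = \left(-4\right) \left(-2\right) 2 \cdot 24720 = 8 \cdot 2 \cdot 24720 = 16 \cdot 24720 = 395520$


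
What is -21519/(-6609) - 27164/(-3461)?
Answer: 84668045/7624583 ≈ 11.105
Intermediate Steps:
-21519/(-6609) - 27164/(-3461) = -21519*(-1/6609) - 27164*(-1/3461) = 7173/2203 + 27164/3461 = 84668045/7624583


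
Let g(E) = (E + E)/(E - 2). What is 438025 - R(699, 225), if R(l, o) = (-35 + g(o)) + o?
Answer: 97636755/223 ≈ 4.3783e+5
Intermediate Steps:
g(E) = 2*E/(-2 + E) (g(E) = (2*E)/(-2 + E) = 2*E/(-2 + E))
R(l, o) = -35 + o + 2*o/(-2 + o) (R(l, o) = (-35 + 2*o/(-2 + o)) + o = -35 + o + 2*o/(-2 + o))
438025 - R(699, 225) = 438025 - (70 + 225² - 35*225)/(-2 + 225) = 438025 - (70 + 50625 - 7875)/223 = 438025 - 42820/223 = 97636755/223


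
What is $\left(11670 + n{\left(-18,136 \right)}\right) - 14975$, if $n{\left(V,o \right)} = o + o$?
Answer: $-3033$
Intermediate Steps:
$n{\left(V,o \right)} = 2 o$
$\left(11670 + n{\left(-18,136 \right)}\right) - 14975 = \left(11670 + 2 \cdot 136\right) - 14975 = \left(11670 + 272\right) - 14975 = 11942 - 14975 = -3033$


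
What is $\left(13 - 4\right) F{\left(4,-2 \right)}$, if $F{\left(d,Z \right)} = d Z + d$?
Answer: $-36$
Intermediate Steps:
$F{\left(d,Z \right)} = d + Z d$ ($F{\left(d,Z \right)} = Z d + d = d + Z d$)
$\left(13 - 4\right) F{\left(4,-2 \right)} = \left(13 - 4\right) 4 \left(1 - 2\right) = 9 \cdot 4 \left(-1\right) = 9 \left(-4\right) = -36$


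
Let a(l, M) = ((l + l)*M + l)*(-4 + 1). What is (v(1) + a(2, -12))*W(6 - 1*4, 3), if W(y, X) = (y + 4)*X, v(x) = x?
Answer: 2502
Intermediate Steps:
W(y, X) = X*(4 + y) (W(y, X) = (4 + y)*X = X*(4 + y))
a(l, M) = -3*l - 6*M*l (a(l, M) = ((2*l)*M + l)*(-3) = (2*M*l + l)*(-3) = (l + 2*M*l)*(-3) = -3*l - 6*M*l)
(v(1) + a(2, -12))*W(6 - 1*4, 3) = (1 - 3*2*(1 + 2*(-12)))*(3*(4 + (6 - 1*4))) = (1 - 3*2*(1 - 24))*(3*(4 + (6 - 4))) = (1 - 3*2*(-23))*(3*(4 + 2)) = (1 + 138)*(3*6) = 139*18 = 2502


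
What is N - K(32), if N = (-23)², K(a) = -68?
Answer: 597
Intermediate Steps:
N = 529
N - K(32) = 529 - 1*(-68) = 529 + 68 = 597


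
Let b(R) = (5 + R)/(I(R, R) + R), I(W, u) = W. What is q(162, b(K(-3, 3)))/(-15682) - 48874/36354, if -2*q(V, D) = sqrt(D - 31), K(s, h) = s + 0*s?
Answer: -24437/18177 + I*sqrt(282)/94092 ≈ -1.3444 + 0.00017847*I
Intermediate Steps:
K(s, h) = s (K(s, h) = s + 0 = s)
b(R) = (5 + R)/(2*R) (b(R) = (5 + R)/(R + R) = (5 + R)/((2*R)) = (5 + R)*(1/(2*R)) = (5 + R)/(2*R))
q(V, D) = -sqrt(-31 + D)/2 (q(V, D) = -sqrt(D - 31)/2 = -sqrt(-31 + D)/2)
q(162, b(K(-3, 3)))/(-15682) - 48874/36354 = -sqrt(-31 + (1/2)*(5 - 3)/(-3))/2/(-15682) - 48874/36354 = -sqrt(-31 + (1/2)*(-1/3)*2)/2*(-1/15682) - 48874*1/36354 = -sqrt(-31 - 1/3)/2*(-1/15682) - 24437/18177 = -I*sqrt(282)/6*(-1/15682) - 24437/18177 = I*sqrt(282)/94092 - 24437/18177 = -24437/18177 + I*sqrt(282)/94092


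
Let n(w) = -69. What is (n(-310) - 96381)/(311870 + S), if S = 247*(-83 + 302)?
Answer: -96450/365963 ≈ -0.26355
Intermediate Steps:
S = 54093 (S = 247*219 = 54093)
(n(-310) - 96381)/(311870 + S) = (-69 - 96381)/(311870 + 54093) = -96450/365963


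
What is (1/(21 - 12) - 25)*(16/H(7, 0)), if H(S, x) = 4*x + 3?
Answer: -3584/27 ≈ -132.74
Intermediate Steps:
H(S, x) = 3 + 4*x
(1/(21 - 12) - 25)*(16/H(7, 0)) = (1/(21 - 12) - 25)*(16/(3 + 4*0)) = (1/9 - 25)*(16/(3 + 0)) = (⅑ - 25)*(16/3) = -3584/(9*3) = -224/9*16/3 = -3584/27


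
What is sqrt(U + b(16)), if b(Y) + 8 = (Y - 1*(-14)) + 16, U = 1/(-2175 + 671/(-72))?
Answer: sqrt(939887039246)/157271 ≈ 6.1644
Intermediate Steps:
U = -72/157271 (U = 1/(-2175 + 671*(-1/72)) = 1/(-2175 - 671/72) = 1/(-157271/72) = -72/157271 ≈ -0.00045781)
b(Y) = 22 + Y (b(Y) = -8 + ((Y - 1*(-14)) + 16) = -8 + ((Y + 14) + 16) = -8 + ((14 + Y) + 16) = -8 + (30 + Y) = 22 + Y)
sqrt(U + b(16)) = sqrt(-72/157271 + (22 + 16)) = sqrt(-72/157271 + 38) = sqrt(5976226/157271) = sqrt(939887039246)/157271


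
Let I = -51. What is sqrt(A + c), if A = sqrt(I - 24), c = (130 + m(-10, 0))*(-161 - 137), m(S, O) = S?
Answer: sqrt(-35760 + 5*I*sqrt(3)) ≈ 0.023 + 189.1*I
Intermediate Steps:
c = -35760 (c = (130 - 10)*(-161 - 137) = 120*(-298) = -35760)
A = 5*I*sqrt(3) (A = sqrt(-51 - 24) = sqrt(-75) = 5*I*sqrt(3) ≈ 8.6602*I)
sqrt(A + c) = sqrt(5*I*sqrt(3) - 35760) = sqrt(-35760 + 5*I*sqrt(3))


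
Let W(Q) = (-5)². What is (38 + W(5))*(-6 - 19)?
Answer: -1575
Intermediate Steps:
W(Q) = 25
(38 + W(5))*(-6 - 19) = (38 + 25)*(-6 - 19) = 63*(-25) = -1575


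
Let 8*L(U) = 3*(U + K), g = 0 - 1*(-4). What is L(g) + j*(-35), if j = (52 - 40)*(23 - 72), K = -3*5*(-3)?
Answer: 164787/8 ≈ 20598.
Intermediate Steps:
K = 45 (K = -15*(-3) = 45)
g = 4 (g = 0 + 4 = 4)
j = -588 (j = 12*(-49) = -588)
L(U) = 135/8 + 3*U/8 (L(U) = (3*(U + 45))/8 = (3*(45 + U))/8 = (135 + 3*U)/8 = 135/8 + 3*U/8)
L(g) + j*(-35) = (135/8 + (3/8)*4) - 588*(-35) = (135/8 + 3/2) + 20580 = 147/8 + 20580 = 164787/8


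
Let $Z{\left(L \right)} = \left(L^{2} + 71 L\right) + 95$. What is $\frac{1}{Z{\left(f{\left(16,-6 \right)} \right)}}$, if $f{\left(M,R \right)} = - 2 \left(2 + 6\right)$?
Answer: $- \frac{1}{785} \approx -0.0012739$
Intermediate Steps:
$f{\left(M,R \right)} = -16$ ($f{\left(M,R \right)} = \left(-2\right) 8 = -16$)
$Z{\left(L \right)} = 95 + L^{2} + 71 L$
$\frac{1}{Z{\left(f{\left(16,-6 \right)} \right)}} = \frac{1}{95 + \left(-16\right)^{2} + 71 \left(-16\right)} = \frac{1}{95 + 256 - 1136} = \frac{1}{-785} = - \frac{1}{785}$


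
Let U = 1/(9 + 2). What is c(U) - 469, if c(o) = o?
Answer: -5158/11 ≈ -468.91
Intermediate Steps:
U = 1/11 ≈ 0.090909
c(U) - 469 = 1/11 - 469 = -5158/11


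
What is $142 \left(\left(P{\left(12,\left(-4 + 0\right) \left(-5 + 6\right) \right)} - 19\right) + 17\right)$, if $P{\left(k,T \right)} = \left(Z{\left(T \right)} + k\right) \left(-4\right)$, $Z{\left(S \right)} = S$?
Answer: $-4828$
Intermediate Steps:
$P{\left(k,T \right)} = - 4 T - 4 k$ ($P{\left(k,T \right)} = \left(T + k\right) \left(-4\right) = - 4 T - 4 k$)
$142 \left(\left(P{\left(12,\left(-4 + 0\right) \left(-5 + 6\right) \right)} - 19\right) + 17\right) = 142 \left(\left(\left(- 4 \left(-4 + 0\right) \left(-5 + 6\right) - 48\right) - 19\right) + 17\right) = 142 \left(\left(\left(- 4 \left(\left(-4\right) 1\right) - 48\right) - 19\right) + 17\right) = 142 \left(\left(\left(\left(-4\right) \left(-4\right) - 48\right) - 19\right) + 17\right) = 142 \left(\left(\left(16 - 48\right) - 19\right) + 17\right) = 142 \left(\left(-32 - 19\right) + 17\right) = 142 \left(-51 + 17\right) = 142 \left(-34\right) = -4828$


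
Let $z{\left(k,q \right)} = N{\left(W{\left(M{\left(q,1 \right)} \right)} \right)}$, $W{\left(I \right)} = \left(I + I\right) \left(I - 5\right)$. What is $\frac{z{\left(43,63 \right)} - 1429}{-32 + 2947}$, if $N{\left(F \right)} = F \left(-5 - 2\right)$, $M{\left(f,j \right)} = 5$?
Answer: $- \frac{1429}{2915} \approx -0.49022$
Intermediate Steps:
$W{\left(I \right)} = 2 I \left(-5 + I\right)$
$N{\left(F \right)} = - 7 F$ ($N{\left(F \right)} = F \left(-7\right) = - 7 F$)
$z{\left(k,q \right)} = 0$ ($z{\left(k,q \right)} = - 7 \cdot 2 \cdot 5 \left(-5 + 5\right) = - 7 \cdot 2 \cdot 5 \cdot 0 = \left(-7\right) 0 = 0$)
$\frac{z{\left(43,63 \right)} - 1429}{-32 + 2947} = \frac{0 - 1429}{-32 + 2947} = - \frac{1429}{2915}$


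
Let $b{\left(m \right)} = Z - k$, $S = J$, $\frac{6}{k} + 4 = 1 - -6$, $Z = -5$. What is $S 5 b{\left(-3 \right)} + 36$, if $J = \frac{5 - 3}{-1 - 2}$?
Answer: $\frac{178}{3} \approx 59.333$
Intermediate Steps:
$k = 2$ ($k = \frac{6}{-4 + \left(1 - -6\right)} = \frac{6}{-4 + \left(1 + 6\right)} = \frac{6}{-4 + 7} = \frac{6}{3} = 6 \cdot \frac{1}{3} = 2$)
$J = - \frac{2}{3}$ ($J = \frac{2}{-3} = 2 \left(- \frac{1}{3}\right) = - \frac{2}{3} \approx -0.66667$)
$S = - \frac{2}{3} \approx -0.66667$
$b{\left(m \right)} = -7$ ($b{\left(m \right)} = -5 - 2 = -7$)
$S 5 b{\left(-3 \right)} + 36 = \left(- \frac{2}{3}\right) 5 \left(-7\right) + 36 = \left(- \frac{10}{3}\right) \left(-7\right) + 36 = \frac{70}{3} + 36 = \frac{178}{3}$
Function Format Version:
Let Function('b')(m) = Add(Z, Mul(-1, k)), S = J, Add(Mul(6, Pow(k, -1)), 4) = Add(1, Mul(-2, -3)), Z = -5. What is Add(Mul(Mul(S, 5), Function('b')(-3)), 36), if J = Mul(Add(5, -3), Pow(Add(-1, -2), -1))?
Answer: Rational(178, 3) ≈ 59.333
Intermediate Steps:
k = 2 (k = Mul(6, Pow(Add(-4, Add(1, Mul(-2, -3))), -1)) = Mul(6, Pow(Add(-4, Add(1, 6)), -1)) = Mul(6, Pow(Add(-4, 7), -1)) = Mul(6, Pow(3, -1)) = Mul(6, Rational(1, 3)) = 2)
J = Rational(-2, 3) (J = Mul(2, Pow(-3, -1)) = Mul(2, Rational(-1, 3)) = Rational(-2, 3) ≈ -0.66667)
S = Rational(-2, 3) ≈ -0.66667
Function('b')(m) = -7 (Function('b')(m) = Add(-5, Mul(-1, 2)) = Add(-5, -2) = -7)
Add(Mul(Mul(S, 5), Function('b')(-3)), 36) = Add(Mul(Mul(Rational(-2, 3), 5), -7), 36) = Add(Mul(Rational(-10, 3), -7), 36) = Add(Rational(70, 3), 36) = Rational(178, 3)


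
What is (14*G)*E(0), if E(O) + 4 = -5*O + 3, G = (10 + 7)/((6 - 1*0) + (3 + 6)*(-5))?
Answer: 238/39 ≈ 6.1026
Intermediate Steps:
G = -17/39 (G = 17/((6 + 0) + 9*(-5)) = 17/(6 - 45) = 17/(-39) = 17*(-1/39) = -17/39 ≈ -0.43590)
E(O) = -1 - 5*O (E(O) = -4 + (-5*O + 3) = -4 + (3 - 5*O) = -1 - 5*O)
(14*G)*E(0) = (14*(-17/39))*(-1 - 5*0) = -238*(-1 + 0)/39 = -238/39*(-1) = 238/39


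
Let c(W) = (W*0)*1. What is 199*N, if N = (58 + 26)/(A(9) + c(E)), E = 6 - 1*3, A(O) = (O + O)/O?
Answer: 8358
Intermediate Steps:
A(O) = 2 (A(O) = (2*O)/O = 2)
E = 3 (E = 6 - 3 = 3)
c(W) = 0 (c(W) = 0*1 = 0)
N = 42 (N = (58 + 26)/(2 + 0) = 84/2 = 84*(1/2) = 42)
199*N = 199*42 = 8358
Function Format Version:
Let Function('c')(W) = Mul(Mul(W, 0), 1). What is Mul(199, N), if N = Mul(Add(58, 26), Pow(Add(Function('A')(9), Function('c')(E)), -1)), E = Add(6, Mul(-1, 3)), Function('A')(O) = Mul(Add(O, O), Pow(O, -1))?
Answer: 8358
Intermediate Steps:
Function('A')(O) = 2 (Function('A')(O) = Mul(Mul(2, O), Pow(O, -1)) = 2)
E = 3 (E = Add(6, -3) = 3)
Function('c')(W) = 0 (Function('c')(W) = Mul(0, 1) = 0)
N = 42 (N = Mul(Add(58, 26), Pow(Add(2, 0), -1)) = Mul(84, Pow(2, -1)) = Mul(84, Rational(1, 2)) = 42)
Mul(199, N) = Mul(199, 42) = 8358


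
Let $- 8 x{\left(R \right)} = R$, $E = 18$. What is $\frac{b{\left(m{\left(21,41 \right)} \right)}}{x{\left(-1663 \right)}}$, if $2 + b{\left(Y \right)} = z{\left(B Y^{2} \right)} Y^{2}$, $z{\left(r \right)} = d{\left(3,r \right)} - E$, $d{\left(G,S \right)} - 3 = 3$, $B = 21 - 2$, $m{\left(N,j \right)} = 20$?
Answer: $- \frac{38416}{1663} \approx -23.1$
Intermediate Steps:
$B = 19$
$d{\left(G,S \right)} = 6$ ($d{\left(G,S \right)} = 3 + 3 = 6$)
$x{\left(R \right)} = - \frac{R}{8}$
$z{\left(r \right)} = -12$ ($z{\left(r \right)} = 6 - 18 = -12$)
$b{\left(Y \right)} = -2 - 12 Y^{2}$
$\frac{b{\left(m{\left(21,41 \right)} \right)}}{x{\left(-1663 \right)}} = \frac{-2 - 12 \cdot 20^{2}}{\left(- \frac{1}{8}\right) \left(-1663\right)} = \frac{-2 - 4800}{\frac{1663}{8}} = \left(-2 - 4800\right) \frac{8}{1663} = \left(-4802\right) \frac{8}{1663} = - \frac{38416}{1663}$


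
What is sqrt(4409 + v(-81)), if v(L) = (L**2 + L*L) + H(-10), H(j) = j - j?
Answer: sqrt(17531) ≈ 132.40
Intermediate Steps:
H(j) = 0
v(L) = 2*L**2 (v(L) = (L**2 + L*L) + 0 = (L**2 + L**2) + 0 = 2*L**2 + 0 = 2*L**2)
sqrt(4409 + v(-81)) = sqrt(4409 + 2*(-81)**2) = sqrt(4409 + 2*6561) = sqrt(4409 + 13122) = sqrt(17531)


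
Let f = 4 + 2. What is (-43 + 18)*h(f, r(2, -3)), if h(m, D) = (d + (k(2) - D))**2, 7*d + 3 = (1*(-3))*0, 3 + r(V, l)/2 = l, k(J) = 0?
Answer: -164025/49 ≈ -3347.4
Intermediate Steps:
r(V, l) = -6 + 2*l
f = 6
d = -3/7 (d = -3/7 + ((1*(-3))*0)/7 = -3/7 + (-3*0)/7 = -3/7 + (1/7)*0 = -3/7 + 0 = -3/7 ≈ -0.42857)
h(m, D) = (-3/7 - D)**2 (h(m, D) = (-3/7 + (0 - D))**2 = (-3/7 - D)**2)
(-43 + 18)*h(f, r(2, -3)) = (-43 + 18)*((3 + 7*(-6 + 2*(-3)))**2/49) = -25*(3 + 7*(-6 - 6))**2/49 = -25*(3 + 7*(-12))**2/49 = -25*(3 - 84)**2/49 = -25*(-81)**2/49 = -25*6561/49 = -164025/49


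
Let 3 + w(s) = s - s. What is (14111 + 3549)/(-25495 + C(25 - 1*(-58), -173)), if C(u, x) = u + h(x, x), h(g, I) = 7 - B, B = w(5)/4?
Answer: -70640/101617 ≈ -0.69516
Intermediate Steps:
w(s) = -3 (w(s) = -3 + (s - s) = -3 + 0 = -3)
B = -3/4 ≈ -0.75000
h(g, I) = 31/4 (h(g, I) = 7 - 1*(-3/4) = 7 + 3/4 = 31/4)
C(u, x) = 31/4 + u (C(u, x) = u + 31/4 = 31/4 + u)
(14111 + 3549)/(-25495 + C(25 - 1*(-58), -173)) = (14111 + 3549)/(-25495 + (31/4 + (25 - 1*(-58)))) = 17660/(-25495 + (31/4 + (25 + 58))) = 17660/(-25495 + (31/4 + 83)) = 17660/(-25495 + 363/4) = 17660/(-101617/4) = 17660*(-4/101617) = -70640/101617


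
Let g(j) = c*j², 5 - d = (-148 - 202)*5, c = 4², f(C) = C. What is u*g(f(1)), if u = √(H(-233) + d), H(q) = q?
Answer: 16*√1522 ≈ 624.21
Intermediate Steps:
c = 16
d = 1755 (d = 5 - (-148 - 202)*5 = 5 - (-350)*5 = 5 - 1*(-1750) = 5 + 1750 = 1755)
u = √1522 (u = √(-233 + 1755) = √1522 ≈ 39.013)
g(j) = 16*j²
u*g(f(1)) = √1522*(16*1²) = √1522*(16*1) = √1522*16 = 16*√1522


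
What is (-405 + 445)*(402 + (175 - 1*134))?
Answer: 17720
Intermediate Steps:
(-405 + 445)*(402 + (175 - 1*134)) = 40*(402 + (175 - 134)) = 40*(402 + 41) = 40*443 = 17720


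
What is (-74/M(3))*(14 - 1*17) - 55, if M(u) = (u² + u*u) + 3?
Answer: -311/7 ≈ -44.429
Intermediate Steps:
M(u) = 3 + 2*u² (M(u) = (u² + u²) + 3 = 2*u² + 3 = 3 + 2*u²)
(-74/M(3))*(14 - 1*17) - 55 = (-74/(3 + 2*3²))*(14 - 1*17) - 55 = (-74/(3 + 2*9))*(14 - 17) - 55 = -74/(3 + 18)*(-3) - 55 = -74/21*(-3) - 55 = 74/7 - 55 = -311/7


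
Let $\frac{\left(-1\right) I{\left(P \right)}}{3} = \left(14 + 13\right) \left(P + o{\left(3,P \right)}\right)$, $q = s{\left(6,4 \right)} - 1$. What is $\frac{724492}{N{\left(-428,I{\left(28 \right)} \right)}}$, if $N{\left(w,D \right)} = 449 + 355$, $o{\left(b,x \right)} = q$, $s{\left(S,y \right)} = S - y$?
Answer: $\frac{181123}{201} \approx 901.11$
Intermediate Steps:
$q = 1$ ($q = \left(6 - 4\right) - 1 = 2 - 1 = 1$)
$o{\left(b,x \right)} = 1$
$I{\left(P \right)} = -81 - 81 P$ ($I{\left(P \right)} = - 3 \left(14 + 13\right) \left(P + 1\right) = - 3 \cdot 27 \left(1 + P\right) = - 3 \left(27 + 27 P\right) = -81 - 81 P$)
$N{\left(w,D \right)} = 804$
$\frac{724492}{N{\left(-428,I{\left(28 \right)} \right)}} = \frac{724492}{804} = 724492 \cdot \frac{1}{804} = \frac{181123}{201}$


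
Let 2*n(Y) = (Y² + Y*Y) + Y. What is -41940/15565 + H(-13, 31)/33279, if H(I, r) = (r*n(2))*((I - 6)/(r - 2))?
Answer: -8104351093/3004328283 ≈ -2.6976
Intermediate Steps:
n(Y) = Y² + Y/2 (n(Y) = ((Y² + Y*Y) + Y)/2 = ((Y² + Y²) + Y)/2 = (2*Y² + Y)/2 = (Y + 2*Y²)/2 = Y² + Y/2)
H(I, r) = 5*r*(-6 + I)/(-2 + r) (H(I, r) = (r*(2*(½ + 2)))*((I - 6)/(r - 2)) = (r*(2*(5/2)))*((-6 + I)/(-2 + r)) = (r*5)*((-6 + I)/(-2 + r)) = (5*r)*((-6 + I)/(-2 + r)) = 5*r*(-6 + I)/(-2 + r))
-41940/15565 + H(-13, 31)/33279 = -41940/15565 + (5*31*(-6 - 13)/(-2 + 31))/33279 = -41940*1/15565 + (5*31*(-19)/29)*(1/33279) = -8388/3113 + (5*31*(1/29)*(-19))*(1/33279) = -8388/3113 - 2945/29*1/33279 = -8388/3113 - 2945/965091 = -8104351093/3004328283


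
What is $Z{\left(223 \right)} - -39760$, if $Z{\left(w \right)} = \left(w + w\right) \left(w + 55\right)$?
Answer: $163748$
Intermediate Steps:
$Z{\left(w \right)} = 2 w \left(55 + w\right)$
$Z{\left(223 \right)} - -39760 = 2 \cdot 223 \left(55 + 223\right) - -39760 = 2 \cdot 223 \cdot 278 + 39760 = 123988 + 39760 = 163748$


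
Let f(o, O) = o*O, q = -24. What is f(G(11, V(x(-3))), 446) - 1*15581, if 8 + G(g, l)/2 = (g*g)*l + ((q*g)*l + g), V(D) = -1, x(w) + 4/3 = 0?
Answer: 114651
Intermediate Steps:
x(w) = -4/3 (x(w) = -4/3 + 0 = -4/3)
G(g, l) = -16 + 2*g - 48*g*l + 2*l*g**2 (G(g, l) = -16 + 2*((g*g)*l + ((-24*g)*l + g)) = -16 + 2*(g**2*l + (-24*g*l + g)) = -16 + 2*(l*g**2 + (g - 24*g*l)) = -16 + 2*(g + l*g**2 - 24*g*l) = -16 + (2*g - 48*g*l + 2*l*g**2) = -16 + 2*g - 48*g*l + 2*l*g**2)
f(o, O) = O*o
f(G(11, V(x(-3))), 446) - 1*15581 = 446*(-16 + 2*11 - 48*11*(-1) + 2*(-1)*11**2) - 1*15581 = 446*(-16 + 22 + 528 + 2*(-1)*121) - 15581 = 446*(-16 + 22 + 528 - 242) - 15581 = 446*292 - 15581 = 130232 - 15581 = 114651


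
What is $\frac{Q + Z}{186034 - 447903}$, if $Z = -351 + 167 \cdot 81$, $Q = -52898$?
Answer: $\frac{39722}{261869} \approx 0.15169$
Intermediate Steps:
$Z = 13176$ ($Z = -351 + 13527 = 13176$)
$\frac{Q + Z}{186034 - 447903} = \frac{-52898 + 13176}{186034 - 447903} = - \frac{39722}{-261869} = \left(-39722\right) \left(- \frac{1}{261869}\right) = \frac{39722}{261869}$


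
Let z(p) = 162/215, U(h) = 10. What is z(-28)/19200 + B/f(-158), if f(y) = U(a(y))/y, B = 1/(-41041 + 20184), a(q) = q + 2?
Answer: 11433539/14349616000 ≈ 0.00079678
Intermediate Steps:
a(q) = 2 + q
B = -1/20857 (B = 1/(-20857) = -1/20857 ≈ -4.7946e-5)
z(p) = 162/215 (z(p) = 162*(1/215) = 162/215)
f(y) = 10/y
z(-28)/19200 + B/f(-158) = (162/215)/19200 - 1/(20857*(10/(-158))) = (162/215)*(1/19200) - 1/(20857*(10*(-1/158))) = 27/688000 - 1/(20857*(-5/79)) = 27/688000 - 1/20857*(-79/5) = 27/688000 + 79/104285 = 11433539/14349616000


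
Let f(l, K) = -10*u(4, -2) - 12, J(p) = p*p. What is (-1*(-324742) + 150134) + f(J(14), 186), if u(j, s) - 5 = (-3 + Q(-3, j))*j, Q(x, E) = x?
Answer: 475054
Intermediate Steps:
J(p) = p²
u(j, s) = 5 - 6*j (u(j, s) = 5 + (-3 - 3)*j = 5 - 6*j)
f(l, K) = 178 (f(l, K) = -10*(5 - 6*4) - 12 = -10*(5 - 24) - 12 = -10*(-19) - 12 = 190 - 12 = 178)
(-1*(-324742) + 150134) + f(J(14), 186) = (-1*(-324742) + 150134) + 178 = (324742 + 150134) + 178 = 474876 + 178 = 475054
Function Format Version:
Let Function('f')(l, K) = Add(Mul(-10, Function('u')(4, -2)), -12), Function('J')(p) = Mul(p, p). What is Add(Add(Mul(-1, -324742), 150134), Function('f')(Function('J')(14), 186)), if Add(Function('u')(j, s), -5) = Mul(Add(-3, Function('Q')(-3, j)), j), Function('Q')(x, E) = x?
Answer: 475054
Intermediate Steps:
Function('J')(p) = Pow(p, 2)
Function('u')(j, s) = Add(5, Mul(-6, j)) (Function('u')(j, s) = Add(5, Mul(Add(-3, -3), j)) = Add(5, Mul(-6, j)))
Function('f')(l, K) = 178 (Function('f')(l, K) = Add(Mul(-10, Add(5, Mul(-6, 4))), -12) = Add(Mul(-10, Add(5, -24)), -12) = Add(Mul(-10, -19), -12) = Add(190, -12) = 178)
Add(Add(Mul(-1, -324742), 150134), Function('f')(Function('J')(14), 186)) = Add(Add(Mul(-1, -324742), 150134), 178) = Add(Add(324742, 150134), 178) = Add(474876, 178) = 475054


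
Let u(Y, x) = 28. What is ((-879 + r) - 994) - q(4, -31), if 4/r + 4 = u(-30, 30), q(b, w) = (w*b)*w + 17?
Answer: -34403/6 ≈ -5733.8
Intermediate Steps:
q(b, w) = 17 + b*w² (q(b, w) = (b*w)*w + 17 = b*w² + 17 = 17 + b*w²)
r = ⅙ (r = 4/(-4 + 28) = 4/24 = 4*(1/24) = ⅙ ≈ 0.16667)
((-879 + r) - 994) - q(4, -31) = ((-879 + ⅙) - 994) - (17 + 4*(-31)²) = (-5273/6 - 994) - (17 + 4*961) = -11237/6 - (17 + 3844) = -11237/6 - 1*3861 = -11237/6 - 3861 = -34403/6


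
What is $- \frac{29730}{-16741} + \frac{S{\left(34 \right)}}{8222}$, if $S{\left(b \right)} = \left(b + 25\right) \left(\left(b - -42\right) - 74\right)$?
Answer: $\frac{123207749}{68822251} \approx 1.7902$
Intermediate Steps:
$S{\left(b \right)} = \left(-32 + b\right) \left(25 + b\right)$ ($S{\left(b \right)} = \left(25 + b\right) \left(\left(b + 42\right) - 74\right) = \left(25 + b\right) \left(\left(42 + b\right) - 74\right) = \left(25 + b\right) \left(-32 + b\right) = \left(-32 + b\right) \left(25 + b\right)$)
$- \frac{29730}{-16741} + \frac{S{\left(34 \right)}}{8222} = - \frac{29730}{-16741} + \frac{-800 + 34^{2} - 238}{8222} = \left(-29730\right) \left(- \frac{1}{16741}\right) + \left(-800 + 1156 - 238\right) \frac{1}{8222} = \frac{29730}{16741} + 118 \cdot \frac{1}{8222} = \frac{29730}{16741} + \frac{59}{4111} = \frac{123207749}{68822251}$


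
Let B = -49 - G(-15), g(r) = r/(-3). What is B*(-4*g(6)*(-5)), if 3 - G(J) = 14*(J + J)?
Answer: 18880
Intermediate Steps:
g(r) = -r/3 (g(r) = r*(-1/3) = -r/3)
G(J) = 3 - 28*J (G(J) = 3 - 14*(J + J) = 3 - 14*2*J = 3 - 28*J)
B = -472 (B = -49 - (3 - 28*(-15)) = -49 - (3 + 420) = -49 - 1*423 = -49 - 423 = -472)
B*(-4*g(6)*(-5)) = -472*(-(-4)*6/3)*(-5) = -472*(-4*(-2))*(-5) = -3776*(-5) = -472*(-40) = 18880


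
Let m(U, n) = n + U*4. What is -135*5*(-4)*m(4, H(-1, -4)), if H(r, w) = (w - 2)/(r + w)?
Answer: 46440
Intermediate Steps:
H(r, w) = (-2 + w)/(r + w)
m(U, n) = n + 4*U
-135*5*(-4)*m(4, H(-1, -4)) = -135*5*(-4)*((-2 - 4)/(-1 - 4) + 4*4) = -(-2700)*(-6/(-5) + 16) = -(-2700)*(-⅕*(-6) + 16) = -(-2700)*(6/5 + 16) = -(-2700)*86/5 = -135*(-344) = 46440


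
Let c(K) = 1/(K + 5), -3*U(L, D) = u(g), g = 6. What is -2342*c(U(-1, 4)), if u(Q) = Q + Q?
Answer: -2342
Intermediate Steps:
u(Q) = 2*Q
U(L, D) = -4 (U(L, D) = -2*6/3 = -⅓*12 = -4)
c(K) = 1/(5 + K)
-2342*c(U(-1, 4)) = -2342/(5 - 4) = -2342/1 = -2342*1 = -2342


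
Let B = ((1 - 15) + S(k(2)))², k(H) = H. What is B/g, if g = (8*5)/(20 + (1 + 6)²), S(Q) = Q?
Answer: 1242/5 ≈ 248.40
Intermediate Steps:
B = 144 (B = ((1 - 15) + 2)² = (-14 + 2)² = (-12)² = 144)
g = 40/69 (g = 40/(20 + 7²) = 40/(20 + 49) = 40/69 ≈ 0.57971)
B/g = 144/(40/69) = 144*(69/40) = 1242/5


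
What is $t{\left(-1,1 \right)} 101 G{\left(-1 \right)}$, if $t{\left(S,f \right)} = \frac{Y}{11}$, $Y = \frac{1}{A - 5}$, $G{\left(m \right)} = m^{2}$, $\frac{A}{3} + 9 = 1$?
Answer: $- \frac{101}{319} \approx -0.31661$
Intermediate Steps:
$A = -24$ ($A = -27 + 3 \cdot 1 = -27 + 3 = -24$)
$Y = - \frac{1}{29}$ ($Y = \frac{1}{-24 - 5} = \frac{1}{-29} = - \frac{1}{29} \approx -0.034483$)
$t{\left(S,f \right)} = - \frac{1}{319}$ ($t{\left(S,f \right)} = - \frac{1}{29 \cdot 11} = \left(- \frac{1}{29}\right) \frac{1}{11} = - \frac{1}{319}$)
$t{\left(-1,1 \right)} 101 G{\left(-1 \right)} = \left(- \frac{1}{319}\right) 101 \left(-1\right)^{2} = \left(- \frac{101}{319}\right) 1 = - \frac{101}{319}$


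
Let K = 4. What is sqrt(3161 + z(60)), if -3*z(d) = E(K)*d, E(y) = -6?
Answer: sqrt(3281) ≈ 57.280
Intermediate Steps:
z(d) = 2*d (z(d) = -(-2)*d = 2*d)
sqrt(3161 + z(60)) = sqrt(3161 + 2*60) = sqrt(3161 + 120) = sqrt(3281)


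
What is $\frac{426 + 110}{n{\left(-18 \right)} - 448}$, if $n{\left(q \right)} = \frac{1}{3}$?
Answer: $- \frac{1608}{1343} \approx -1.1973$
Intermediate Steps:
$n{\left(q \right)} = \frac{1}{3}$
$\frac{426 + 110}{n{\left(-18 \right)} - 448} = \frac{426 + 110}{\frac{1}{3} - 448} = \frac{536}{- \frac{1343}{3}} = 536 \left(- \frac{3}{1343}\right) = - \frac{1608}{1343}$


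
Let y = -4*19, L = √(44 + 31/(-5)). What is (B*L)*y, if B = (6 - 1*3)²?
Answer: -2052*√105/5 ≈ -4205.4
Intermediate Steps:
B = 9 (B = (6 - 3)² = 3² = 9)
L = 3*√105/5 (L = √(44 + 31*(-⅕)) = √(44 - 31/5) = √(189/5) = 3*√105/5 ≈ 6.1482)
y = -76
(B*L)*y = (9*(3*√105/5))*(-76) = (27*√105/5)*(-76) = -2052*√105/5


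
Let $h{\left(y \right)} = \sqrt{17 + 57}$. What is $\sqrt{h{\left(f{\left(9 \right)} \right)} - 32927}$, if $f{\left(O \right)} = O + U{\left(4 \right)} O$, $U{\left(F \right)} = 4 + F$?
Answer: $\sqrt{-32927 + \sqrt{74}} \approx 181.43 i$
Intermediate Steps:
$f{\left(O \right)} = 9 O$ ($f{\left(O \right)} = O + \left(4 + 4\right) O = O + 8 O = 9 O$)
$h{\left(y \right)} = \sqrt{74}$
$\sqrt{h{\left(f{\left(9 \right)} \right)} - 32927} = \sqrt{\sqrt{74} - 32927} = \sqrt{-32927 + \sqrt{74}}$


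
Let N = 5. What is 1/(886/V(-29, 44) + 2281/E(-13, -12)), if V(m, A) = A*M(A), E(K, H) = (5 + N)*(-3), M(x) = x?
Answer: -14520/1097359 ≈ -0.013232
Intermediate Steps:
E(K, H) = -30 (E(K, H) = (5 + 5)*(-3) = 10*(-3) = -30)
V(m, A) = A**2 (V(m, A) = A*A = A**2)
1/(886/V(-29, 44) + 2281/E(-13, -12)) = 1/(886/(44**2) + 2281/(-30)) = 1/(886/1936 + 2281*(-1/30)) = 1/(886*(1/1936) - 2281/30) = 1/(443/968 - 2281/30) = 1/(-1097359/14520) = -14520/1097359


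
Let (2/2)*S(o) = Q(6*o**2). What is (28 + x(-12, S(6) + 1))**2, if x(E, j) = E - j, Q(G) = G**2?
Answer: 2175382881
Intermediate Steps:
S(o) = 36*o**4 (S(o) = (6*o**2)**2 = 36*o**4)
(28 + x(-12, S(6) + 1))**2 = (28 + (-12 - (36*6**4 + 1)))**2 = (28 + (-12 - (36*1296 + 1)))**2 = (28 + (-12 - (46656 + 1)))**2 = (28 + (-12 - 1*46657))**2 = (28 + (-12 - 46657))**2 = (28 - 46669)**2 = (-46641)**2 = 2175382881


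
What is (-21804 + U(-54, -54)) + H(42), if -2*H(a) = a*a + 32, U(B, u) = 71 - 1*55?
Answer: -22686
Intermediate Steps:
U(B, u) = 16 (U(B, u) = 71 - 55 = 16)
H(a) = -16 - a²/2 (H(a) = -(a*a + 32)/2 = -(a² + 32)/2 = -(32 + a²)/2 = -16 - a²/2)
(-21804 + U(-54, -54)) + H(42) = (-21804 + 16) + (-16 - ½*42²) = -21788 + (-16 - ½*1764) = -21788 + (-16 - 882) = -21788 - 898 = -22686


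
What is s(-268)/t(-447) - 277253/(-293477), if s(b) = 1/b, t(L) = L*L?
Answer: 14846568479959/15715344699324 ≈ 0.94472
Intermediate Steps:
t(L) = L²
s(-268)/t(-447) - 277253/(-293477) = 1/((-268)*((-447)²)) - 277253/(-293477) = -1/268/199809 - 277253*(-1/293477) = -1/268*1/199809 + 277253/293477 = -1/53548812 + 277253/293477 = 14846568479959/15715344699324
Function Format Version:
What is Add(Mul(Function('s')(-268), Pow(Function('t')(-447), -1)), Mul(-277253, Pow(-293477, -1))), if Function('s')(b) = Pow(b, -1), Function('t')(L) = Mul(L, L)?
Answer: Rational(14846568479959, 15715344699324) ≈ 0.94472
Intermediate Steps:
Function('t')(L) = Pow(L, 2)
Add(Mul(Function('s')(-268), Pow(Function('t')(-447), -1)), Mul(-277253, Pow(-293477, -1))) = Add(Mul(Pow(-268, -1), Pow(Pow(-447, 2), -1)), Mul(-277253, Pow(-293477, -1))) = Add(Mul(Rational(-1, 268), Pow(199809, -1)), Mul(-277253, Rational(-1, 293477))) = Add(Mul(Rational(-1, 268), Rational(1, 199809)), Rational(277253, 293477)) = Add(Rational(-1, 53548812), Rational(277253, 293477)) = Rational(14846568479959, 15715344699324)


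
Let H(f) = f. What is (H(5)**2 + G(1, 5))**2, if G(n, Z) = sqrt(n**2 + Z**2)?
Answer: (25 + sqrt(26))**2 ≈ 905.95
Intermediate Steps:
G(n, Z) = sqrt(Z**2 + n**2)
(H(5)**2 + G(1, 5))**2 = (5**2 + sqrt(5**2 + 1**2))**2 = (25 + sqrt(25 + 1))**2 = (25 + sqrt(26))**2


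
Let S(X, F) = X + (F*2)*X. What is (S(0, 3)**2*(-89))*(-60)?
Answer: 0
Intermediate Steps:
S(X, F) = X + 2*F*X (S(X, F) = X + (2*F)*X = X + 2*F*X)
(S(0, 3)**2*(-89))*(-60) = ((0*(1 + 2*3))**2*(-89))*(-60) = ((0*(1 + 6))**2*(-89))*(-60) = ((0*7)**2*(-89))*(-60) = (0**2*(-89))*(-60) = (0*(-89))*(-60) = 0*(-60) = 0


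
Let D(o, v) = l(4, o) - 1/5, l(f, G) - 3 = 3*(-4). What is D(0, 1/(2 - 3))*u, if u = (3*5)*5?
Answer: -690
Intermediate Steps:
l(f, G) = -9 (l(f, G) = 3 + 3*(-4) = 3 - 12 = -9)
D(o, v) = -46/5 (D(o, v) = -9 - 1/5 = -46/5)
u = 75 (u = 15*5 = 75)
D(0, 1/(2 - 3))*u = -46/5*75 = -690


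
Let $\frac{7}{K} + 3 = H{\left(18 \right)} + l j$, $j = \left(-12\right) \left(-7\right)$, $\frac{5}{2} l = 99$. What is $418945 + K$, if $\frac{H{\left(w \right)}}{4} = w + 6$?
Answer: $\frac{7162702700}{17097} \approx 4.1895 \cdot 10^{5}$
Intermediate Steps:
$l = \frac{198}{5}$ ($l = \frac{2}{5} \cdot 99 = \frac{198}{5} \approx 39.6$)
$j = 84$
$H{\left(w \right)} = 24 + 4 w$ ($H{\left(w \right)} = 4 \left(w + 6\right) = 4 \left(6 + w\right) = 24 + 4 w$)
$K = \frac{35}{17097}$ ($K = \frac{7}{-3 + \left(\left(24 + 4 \cdot 18\right) + \frac{198}{5} \cdot 84\right)} = \frac{7}{-3 + \left(\left(24 + 72\right) + \frac{16632}{5}\right)} = \frac{7}{-3 + \left(96 + \frac{16632}{5}\right)} = \frac{7}{-3 + \frac{17112}{5}} = \frac{7}{\frac{17097}{5}} = 7 \cdot \frac{5}{17097} = \frac{35}{17097} \approx 0.0020471$)
$418945 + K = 418945 + \frac{35}{17097} = \frac{7162702700}{17097}$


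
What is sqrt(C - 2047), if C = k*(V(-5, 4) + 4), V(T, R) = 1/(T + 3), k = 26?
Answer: 2*I*sqrt(489) ≈ 44.227*I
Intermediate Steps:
V(T, R) = 1/(3 + T)
C = 91 (C = 26*(1/(3 - 5) + 4) = 26*(1/(-2) + 4) = 26*(-1/2 + 4) = 26*(7/2) = 91)
sqrt(C - 2047) = sqrt(91 - 2047) = sqrt(-1956) = 2*I*sqrt(489)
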